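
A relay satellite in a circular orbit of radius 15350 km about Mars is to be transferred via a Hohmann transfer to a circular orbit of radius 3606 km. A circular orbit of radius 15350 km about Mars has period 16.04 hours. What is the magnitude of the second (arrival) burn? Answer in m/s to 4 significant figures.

From Kepler's third law T² = 4π²r³/μ at r = 15350 km, T = 16.04 hours = 16.04 × 3600 s = 57744 s: μ = 4π²r³/T² = 42822.4 km³/s².
Semi-major axis of the transfer orbit: a_t = (15350 + 3606)/2 = 9478 km.
Circular speed at r = 3606 km: v_c = √(μ/r) = 3.4461 km/s.
Transfer-orbit speed at the same r (vis-viva, a = a_t): v_t = √[μ(2/r − 1/a_t)] = 4.3855 km/s.
Δv₂ = |v_t − v_c| = |4.3855 − 3.4461| = 0.9394 km/s.

Δv₂ = 939.4 m/s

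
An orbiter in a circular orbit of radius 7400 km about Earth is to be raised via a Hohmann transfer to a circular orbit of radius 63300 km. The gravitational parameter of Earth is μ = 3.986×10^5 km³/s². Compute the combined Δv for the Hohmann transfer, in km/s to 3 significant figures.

Transfer-ellipse semi-major axis a_t = (r₁ + r₂)/2 = (7400 + 63300)/2 = 35350 km.
At r₁ the circular-orbit speed is v₁ = √(μ/r₁) = 7.339 km/s.
Transfer-orbit speed at r₁ (v² = μ(2/r − 1/a)): v_p = √[μ(2/r₁ − 1/a_t)] = 9.821 km/s.
First burn Δv₁ = |v_p − v₁| = 2.482 km/s.
Circular speed at r₂: v₂ = √(μ/r₂) = 2.509 km/s.
Transfer-orbit speed at r₂: v_a = √[μ(2/r₂ − 1/a_t)] = 1.148 km/s.
Second burn Δv₂ = |v₂ − v_a| = 1.361 km/s.
Total Δv = Δv₁ + Δv₂ = 3.843 km/s.

Δv = 3.84 km/s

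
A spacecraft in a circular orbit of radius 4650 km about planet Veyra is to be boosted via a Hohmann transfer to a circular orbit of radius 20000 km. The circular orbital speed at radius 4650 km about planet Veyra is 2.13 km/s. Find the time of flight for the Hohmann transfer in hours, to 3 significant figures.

t = 8.22 hours

From the circular-orbit relation v² = μ/r at r = 4650 km: μ = v²r = (2.13)² × 4650 = 21096.6 km³/s².
Transfer-ellipse semi-major axis a_t = (r₁ + r₂)/2 = (4650 + 20000)/2 = 12325 km.
By Kepler's third law the transfer-orbit period is T = 2π√(a_t³/μ), so t = T/2 = 29600 s.
Converting: 29600 s ÷ 3600 s/hour = 8.22 hours.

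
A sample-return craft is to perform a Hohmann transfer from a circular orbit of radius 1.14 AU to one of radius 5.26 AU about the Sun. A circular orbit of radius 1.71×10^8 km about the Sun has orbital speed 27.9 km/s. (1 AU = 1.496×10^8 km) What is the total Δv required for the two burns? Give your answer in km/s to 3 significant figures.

Δv = 13.1 km/s

From the circular-orbit relation v² = μ/r at r = 1.71×10^8 km: μ = v²r = (27.9)² × 1.71×10^8 = 1.33108×10^11 km³/s².
In km: r₁ = 1.14 × 1.496×10^8 = 1.70544×10^8 km; r₂ = 5.26 × 1.496×10^8 = 7.86896×10^8 km.
Transfer-ellipse semi-major axis a_t = (r₁ + r₂)/2 = (1.70544×10^8 + 7.86896×10^8)/2 = 4.7872×10^8 km.
At r₁ the circular-orbit speed is v₁ = √(μ/r₁) = 27.937 km/s.
On the transfer ellipse at r₁, vis-viva gives v_p = √[μ(2/r₁ − 1/a_t)] = 35.818 km/s.
First burn Δv₁ = |v_p − v₁| = 7.881 km/s.
Circular speed at r₂: v₂ = √(μ/r₂) = 13.006 km/s.
Transfer-orbit speed at r₂: v_a = √[μ(2/r₂ − 1/a_t)] = 7.7628 km/s.
Second burn Δv₂ = |v₂ − v_a| = 5.243 km/s.
Δv = Δv₁ + Δv₂ = 7.881 + 5.243 = 13.12 km/s.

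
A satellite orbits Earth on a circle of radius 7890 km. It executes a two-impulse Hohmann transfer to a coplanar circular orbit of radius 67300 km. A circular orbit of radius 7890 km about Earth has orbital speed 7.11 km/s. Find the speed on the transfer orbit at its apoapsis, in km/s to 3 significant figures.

From the circular-orbit relation v² = μ/r at r = 7890 km: μ = v²r = (7.11)² × 7890 = 3.98856×10^5 km³/s².
The Hohmann ellipse has a_t = (r₁ + r₂)/2 = 37595 km.
The apoapsis of the transfer ellipse is at r = 67300 km.
Applying v² = μ(2/r − 1/a_t): v = 1.115 km/s.

v = 1.12 km/s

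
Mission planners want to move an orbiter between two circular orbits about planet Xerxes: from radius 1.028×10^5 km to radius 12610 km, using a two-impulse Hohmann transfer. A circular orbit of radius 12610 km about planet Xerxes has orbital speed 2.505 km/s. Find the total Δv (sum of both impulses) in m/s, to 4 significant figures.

Δv = 1306 m/s

From the circular-orbit relation v² = μ/r at r = 12610 km: μ = v²r = (2.505)² × 12610 = 79128.1 km³/s².
The Hohmann ellipse has a_t = (r₁ + r₂)/2 = 57705 km.
Circular speed at r₁: v₁ = √(μ/r₁) = √(79128.1/1.028×10^5) = 0.8773 km/s.
Transfer-orbit speed at r₁ (vis-viva equation): v_a = √[μ(2/r₁ − 1/a_t)] = 0.4101 km/s.
First burn Δv₁ = |v_a − v₁| = 0.4672 km/s.
Circular speed at r₂: v₂ = √(μ/r₂) = 2.5050 km/s.
Transfer-orbit speed at r₂: v_p = √[μ(2/r₂ − 1/a_t)] = 3.3435 km/s.
Second burn Δv₂ = |v₂ − v_p| = 0.8385 km/s.
Total Δv = Δv₁ + Δv₂ = 1.306 km/s.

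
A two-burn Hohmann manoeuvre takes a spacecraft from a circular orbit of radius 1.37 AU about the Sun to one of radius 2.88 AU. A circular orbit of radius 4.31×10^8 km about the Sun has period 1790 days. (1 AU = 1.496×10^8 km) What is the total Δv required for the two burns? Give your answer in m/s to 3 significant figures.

Δv = 7620 m/s

From Kepler's third law T² = 4π²r³/μ at r = 4.31×10^8 km, T = 1790 days = 1790 × 86400 s = 1.54656×10^8 s: μ = 4π²r³/T² = 1.32147×10^11 km³/s².
In km: r₁ = 1.37 × 1.496×10^8 = 2.04952×10^8 km; r₂ = 2.88 × 1.496×10^8 = 4.30848×10^8 km.
Transfer-ellipse semi-major axis a_t = (r₁ + r₂)/2 = (2.04952×10^8 + 4.30848×10^8)/2 = 3.179×10^8 km.
At r₁ the circular-orbit speed is v₁ = √(μ/r₁) = 25.392 km/s.
On the transfer ellipse at r₁, vis-viva equation gives v_p = √[μ(2/r₁ − 1/a_t)] = 29.561 km/s.
First burn Δv₁ = |v_p − v₁| = 4.169 km/s.
Circular speed at r₂: v₂ = √(μ/r₂) = 17.513 km/s.
Transfer-orbit speed at r₂: v_a = √[μ(2/r₂ − 1/a_t)] = 14.062 km/s.
Second burn Δv₂ = |v₂ − v_a| = 3.451 km/s.
Δv = Δv₁ + Δv₂ = 4.169 + 3.451 = 7.620 km/s.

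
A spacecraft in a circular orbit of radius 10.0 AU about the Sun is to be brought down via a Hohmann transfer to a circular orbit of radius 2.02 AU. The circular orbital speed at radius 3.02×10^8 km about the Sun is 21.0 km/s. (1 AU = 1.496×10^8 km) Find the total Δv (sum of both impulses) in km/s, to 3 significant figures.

From the circular-orbit relation v² = μ/r at r = 3.02×10^8 km: μ = v²r = (21.0)² × 3.02×10^8 = 1.33182×10^11 km³/s².
In km: r₁ = 10.0 × 1.496×10^8 = 1.496×10^9 km; r₂ = 2.02 × 1.496×10^8 = 3.02192×10^8 km.
Semi-major axis of the transfer orbit: a_t = (1.496×10^9 + 3.02192×10^8)/2 = 8.99096×10^8 km.
At r₁ the circular-orbit speed is v₁ = √(μ/r₁) = 9.435 km/s.
On the transfer ellipse at r₁, vis-viva equation gives v_a = √[μ(2/r₁ − 1/a_t)] = 5.470 km/s.
First burn Δv₁ = |v_a − v₁| = 3.965 km/s.
At r₂, v₂ = √(μ/r₂) = 20.9933 km/s.
Transfer-orbit speed at r₂: v_p = √[μ(2/r₂ − 1/a_t)] = 27.0797 km/s.
Second burn Δv₂ = |v₂ − v_p| = 6.086 km/s.
Δv = Δv₁ + Δv₂ = 3.965 + 6.086 = 10.05 km/s.

Δv = 10.1 km/s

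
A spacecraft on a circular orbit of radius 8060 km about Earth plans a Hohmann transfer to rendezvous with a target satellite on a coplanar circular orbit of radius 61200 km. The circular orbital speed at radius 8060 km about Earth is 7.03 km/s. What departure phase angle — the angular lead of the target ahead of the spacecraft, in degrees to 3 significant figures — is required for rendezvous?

φ = 103°

From the circular-orbit relation v² = μ/r at r = 8060 km: μ = v²r = (7.03)² × 8060 = 3.98332×10^5 km³/s².
Transfer-ellipse semi-major axis a_t = (r₁ + r₂)/2 = (8060 + 61200)/2 = 34630 km.
The half-period of the transfer ellipse is t = π√(a_t³/μ) = 32078 s.
Target angular speed ω₂ = √(μ/r₂³) = 4.1687×10^-5 rad/s.
Angle swept by the target during transfer: ω₂·t = 1.3372 rad = 76.62°.
The spacecraft traverses 180° on the transfer ellipse, so the target must lead by 180° − 76.62° = 103°.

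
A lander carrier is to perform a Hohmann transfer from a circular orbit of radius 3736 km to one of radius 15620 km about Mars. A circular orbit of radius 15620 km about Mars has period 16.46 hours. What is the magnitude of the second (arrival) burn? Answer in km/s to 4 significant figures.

Δv₂ = 0.6272 km/s

From Kepler's third law T² = 4π²r³/μ at r = 15620 km, T = 16.46 hours = 16.46 × 3600 s = 59256 s: μ = 4π²r³/T² = 42848.8 km³/s².
The Hohmann ellipse has a_t = (r₁ + r₂)/2 = 9678 km.
On the circular orbit at r = 15620 km, v_c = √(μ/r) = 1.6563 km/s.
Transfer-orbit speed at the same r (vis-viva, a = a_t): v_t = √[μ(2/r − 1/a_t)] = 1.0291 km/s.
Δv₂ = |v_t − v_c| = |1.0291 − 1.6563| = 0.6272 km/s.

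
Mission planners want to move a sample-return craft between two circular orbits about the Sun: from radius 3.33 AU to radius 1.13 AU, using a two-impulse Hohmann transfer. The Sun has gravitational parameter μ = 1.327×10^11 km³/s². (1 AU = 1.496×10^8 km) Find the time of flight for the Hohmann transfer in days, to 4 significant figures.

t = 608.2 days

In km: r₁ = 3.33 × 1.496×10^8 = 4.98168×10^8 km; r₂ = 1.13 × 1.496×10^8 = 1.69048×10^8 km.
The Hohmann ellipse has a_t = (r₁ + r₂)/2 = 3.33608×10^8 km.
By Kepler's third law the transfer-orbit period is T = 2π√(a_t³/μ), so t = T/2 = 5.255×10^7 s.
Converting: 5.255×10^7 s ÷ 86400 s/day = 608.2 days.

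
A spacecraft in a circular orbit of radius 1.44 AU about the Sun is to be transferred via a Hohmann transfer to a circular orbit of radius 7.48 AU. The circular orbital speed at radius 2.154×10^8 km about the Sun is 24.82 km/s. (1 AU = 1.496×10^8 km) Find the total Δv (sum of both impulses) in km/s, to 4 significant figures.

Δv = 12.02 km/s

From the circular-orbit relation v² = μ/r at r = 2.154×10^8 km: μ = v²r = (24.82)² × 2.154×10^8 = 1.32693×10^11 km³/s².
In km: r₁ = 1.44 × 1.496×10^8 = 2.15424×10^8 km; r₂ = 7.48 × 1.496×10^8 = 1.119008×10^9 km.
Semi-major axis of the transfer orbit: a_t = (2.15424×10^8 + 1.119008×10^9)/2 = 6.67216×10^8 km.
Circular speed at r₁: v₁ = √(μ/r₁) = √(1.32693×10^11/2.15424×10^8) = 24.819 km/s.
On the transfer ellipse at r₁, vis-viva equation gives v_p = √[μ(2/r₁ − 1/a_t)] = 32.141 km/s.
First burn Δv₁ = |v_p − v₁| = 7.322 km/s.
Circular speed at r₂: v₂ = √(μ/r₂) = 10.89 km/s.
Transfer-orbit speed at r₂: v_a = √[μ(2/r₂ − 1/a_t)] = 6.188 km/s.
Second burn Δv₂ = |v₂ − v_a| = 4.702 km/s.
Total Δv = Δv₁ + Δv₂ = 12.02 km/s.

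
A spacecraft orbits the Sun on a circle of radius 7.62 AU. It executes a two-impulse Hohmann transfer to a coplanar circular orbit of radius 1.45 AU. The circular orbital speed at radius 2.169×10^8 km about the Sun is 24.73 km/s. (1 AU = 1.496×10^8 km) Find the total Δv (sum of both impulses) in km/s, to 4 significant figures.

Δv = 12.01 km/s

From the circular-orbit relation v² = μ/r at r = 2.169×10^8 km: μ = v²r = (24.73)² × 2.169×10^8 = 1.32650×10^11 km³/s².
In km: r₁ = 7.62 × 1.496×10^8 = 1.139952×10^9 km; r₂ = 1.45 × 1.496×10^8 = 2.1692×10^8 km.
Semi-major axis of the transfer orbit: a_t = (1.139952×10^9 + 2.1692×10^8)/2 = 6.78436×10^8 km.
Circular speed at r₁: v₁ = √(μ/r₁) = √(1.32650×10^11/1.139952×10^9) = 10.7872 km/s.
On the transfer ellipse at r₁, vis-viva equation gives v_a = √[μ(2/r₁ − 1/a_t)] = 6.09966 km/s.
First burn Δv₁ = |v_a − v₁| = 4.688 km/s.
At r₂, v₂ = √(μ/r₂) = 24.729 km/s.
Transfer-orbit speed at r₂: v_p = √[μ(2/r₂ − 1/a_t)] = 32.055 km/s.
Second burn Δv₂ = |v₂ − v_p| = 7.326 km/s.
Δv = Δv₁ + Δv₂ = 4.688 + 7.326 = 12.01 km/s.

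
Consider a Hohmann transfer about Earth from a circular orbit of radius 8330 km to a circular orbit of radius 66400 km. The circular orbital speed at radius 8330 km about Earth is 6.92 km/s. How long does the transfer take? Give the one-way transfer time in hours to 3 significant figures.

t = 9.98 hours

From the circular-orbit relation v² = μ/r at r = 8330 km: μ = v²r = (6.92)² × 8330 = 3.98894×10^5 km³/s².
Semi-major axis of the transfer orbit: a_t = (8330 + 66400)/2 = 37365 km.
By Kepler's third law the transfer-orbit period is T = 2π√(a_t³/μ), so t = T/2 = 35930 s.
Converting: 35930 s ÷ 3600 s/hour = 9.98 hours.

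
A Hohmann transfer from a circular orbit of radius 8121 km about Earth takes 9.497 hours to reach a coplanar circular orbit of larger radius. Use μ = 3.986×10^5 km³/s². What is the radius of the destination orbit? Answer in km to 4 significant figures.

r₂ = 64160 km

Transfer time t = 9.497 hours = 34189.2 s, and t = π√(a_t³/μ).
So a_t = (μ t²/π²)^(1/3) = (3.986×10^5 × (34189.2)² / π²)^(1/3) = 36141 km.
Since a_t = (r₁ + r₂)/2, r₂ = 2a_t − r₁ = 2×36141 − 8121 = 64161 km.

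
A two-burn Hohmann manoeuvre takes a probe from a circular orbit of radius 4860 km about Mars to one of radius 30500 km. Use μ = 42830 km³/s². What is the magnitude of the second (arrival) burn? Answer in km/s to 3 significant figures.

Δv₂ = 0.564 km/s

Semi-major axis of the transfer orbit: a_t = (4860 + 30500)/2 = 17680 km.
On the circular orbit at r = 30500 km, v_c = √(μ/r) = 1.185 km/s.
Transfer-orbit speed at the same r (vis-viva, a = a_t): v_t = √[μ(2/r − 1/a_t)] = 0.6213 km/s.
Δv₂ = |v_t − v_c| = |0.6213 − 1.185| = 0.5637 km/s.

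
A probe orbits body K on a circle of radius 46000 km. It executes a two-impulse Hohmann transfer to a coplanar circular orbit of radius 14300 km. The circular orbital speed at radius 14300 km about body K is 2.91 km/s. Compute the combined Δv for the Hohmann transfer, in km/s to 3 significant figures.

From the circular-orbit relation v² = μ/r at r = 14300 km: μ = v²r = (2.91)² × 14300 = 1.21094×10^5 km³/s².
The Hohmann ellipse has a_t = (r₁ + r₂)/2 = 30150 km.
At r₁ the circular-orbit speed is v₁ = √(μ/r₁) = 1.6225 km/s.
Transfer-orbit speed at r₁ (vis-viva equation): v_a = √[μ(2/r₁ − 1/a_t)] = 1.1174 km/s.
First burn Δv₁ = |v_a − v₁| = 0.50510 km/s.
Circular speed at r₂: v₂ = √(μ/r₂) = 2.91000 km/s.
Transfer-orbit speed at r₂: v_p = √[μ(2/r₂ − 1/a_t)] = 3.59442 km/s.
Second burn Δv₂ = |v₂ − v_p| = 0.68442 km/s.
Δv = Δv₁ + Δv₂ = 0.50510 + 0.68442 = 1.190 km/s.

Δv = 1.19 km/s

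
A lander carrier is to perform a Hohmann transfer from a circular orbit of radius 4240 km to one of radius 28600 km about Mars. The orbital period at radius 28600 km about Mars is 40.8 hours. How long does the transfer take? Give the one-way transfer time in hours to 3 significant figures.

t = 8.87 hours

From Kepler's third law T² = 4π²r³/μ at r = 28600 km, T = 40.8 hours = 40.8 × 3600 s = 1.4688×10^5 s: μ = 4π²r³/T² = 42808.7 km³/s².
Semi-major axis of the transfer orbit: a_t = (4240 + 28600)/2 = 16420 km.
By Kepler's third law the transfer-orbit period is T = 2π√(a_t³/μ), so t = T/2 = 31948 s.
Converting: 31948 s ÷ 3600 s/hour = 8.87 hours.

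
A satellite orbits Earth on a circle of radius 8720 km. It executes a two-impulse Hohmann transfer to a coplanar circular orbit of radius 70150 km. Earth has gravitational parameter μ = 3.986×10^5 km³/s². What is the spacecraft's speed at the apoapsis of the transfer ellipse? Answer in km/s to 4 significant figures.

v = 1.121 km/s

Transfer-ellipse semi-major axis a_t = (r₁ + r₂)/2 = (8720 + 70150)/2 = 39435 km.
At apoapsis, r = 70150 km.
Vis-viva: v = √[μ(2/r − 1/a_t)] = √[3.986×10^5 × (2/70150 − 1/39435)] = 1.121 km/s.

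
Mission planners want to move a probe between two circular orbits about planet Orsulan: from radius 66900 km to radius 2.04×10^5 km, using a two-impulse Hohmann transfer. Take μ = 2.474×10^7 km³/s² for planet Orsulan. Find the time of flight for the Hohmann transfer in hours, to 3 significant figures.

t = 8.75 hours

Transfer-ellipse semi-major axis a_t = (r₁ + r₂)/2 = (66900 + 2.040×10^5)/2 = 1.3545×10^5 km.
Transfer time t = π√(a_t³/μ) = π√((1.3545×10^5)³ / 2.474×10^7) = 31490 s.
Converting: 31490 s ÷ 3600 s/hour = 8.75 hours.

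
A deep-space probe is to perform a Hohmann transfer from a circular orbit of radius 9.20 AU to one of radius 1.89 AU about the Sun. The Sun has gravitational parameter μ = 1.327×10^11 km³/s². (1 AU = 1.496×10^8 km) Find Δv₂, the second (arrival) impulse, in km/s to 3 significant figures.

Δv₂ = 6.24 km/s

In km: r₁ = 9.20 × 1.496×10^8 = 1.37632×10^9 km; r₂ = 1.89 × 1.496×10^8 = 2.82744×10^8 km.
Transfer-ellipse semi-major axis a_t = (r₁ + r₂)/2 = (1.37632×10^9 + 2.82744×10^8)/2 = 8.29532×10^8 km.
On the circular orbit at r = 2.82744×10^8 km, v_c = √(μ/r) = 21.664 km/s.
Vis-viva on the transfer ellipse at r = 2.82744×10^8 km gives v_t = √[μ(2/r − 1/a_t)] = 27.905 km/s.
Δv₂ = |v_t − v_c| = |27.905 − 21.664| = 6.241 km/s.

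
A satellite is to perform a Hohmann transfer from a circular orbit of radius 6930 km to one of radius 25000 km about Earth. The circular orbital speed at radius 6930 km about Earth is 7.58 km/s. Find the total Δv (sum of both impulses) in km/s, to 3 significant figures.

From the circular-orbit relation v² = μ/r at r = 6930 km: μ = v²r = (7.58)² × 6930 = 3.98173×10^5 km³/s².
Semi-major axis of the transfer orbit: a_t = (6930 + 25000)/2 = 15965 km.
At r₁ the circular-orbit speed is v₁ = √(μ/r₁) = 7.580 km/s.
Transfer-orbit speed at r₁ (v² = μ(2/r − 1/a)): v_p = √[μ(2/r₁ − 1/a_t)] = 9.485 km/s.
First burn Δv₁ = |v_p − v₁| = 1.905 km/s.
At r₂, v₂ = √(μ/r₂) = 3.991 km/s.
Transfer-orbit speed at r₂: v_a = √[μ(2/r₂ − 1/a_t)] = 2.629 km/s.
Second burn Δv₂ = |v₂ − v_a| = 1.362 km/s.
Δv = Δv₁ + Δv₂ = 1.905 + 1.362 = 3.267 km/s.

Δv = 3.27 km/s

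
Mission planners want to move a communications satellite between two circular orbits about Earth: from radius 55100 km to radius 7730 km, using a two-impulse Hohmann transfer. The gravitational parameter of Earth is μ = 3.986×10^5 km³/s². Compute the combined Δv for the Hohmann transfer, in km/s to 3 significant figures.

Δv = 3.68 km/s

Transfer-ellipse semi-major axis a_t = (r₁ + r₂)/2 = (55100 + 7730)/2 = 31415 km.
Circular speed at r₁: v₁ = √(μ/r₁) = √(3.986×10^5/55100) = 2.689632 km/s.
Transfer-orbit speed at r₁ (v² = μ(2/r − 1/a)): v_a = √[μ(2/r₁ − 1/a_t)] = 1.334179 km/s.
First burn Δv₁ = |v_a − v₁| = 1.3555 km/s.
At r₂, v₂ = √(μ/r₂) = 7.1809 km/s.
Transfer-orbit speed at r₂: v_p = √[μ(2/r₂ − 1/a_t)] = 9.5101 km/s.
Second burn Δv₂ = |v₂ − v_p| = 2.3292 km/s.
Total Δv = Δv₁ + Δv₂ = 3.685 km/s.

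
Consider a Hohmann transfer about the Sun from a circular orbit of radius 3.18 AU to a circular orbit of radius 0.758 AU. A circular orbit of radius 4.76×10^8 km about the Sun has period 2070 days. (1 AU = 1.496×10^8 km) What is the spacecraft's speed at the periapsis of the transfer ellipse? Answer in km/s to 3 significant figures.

v = 43.5 km/s

From Kepler's third law T² = 4π²r³/μ at r = 4.76×10^8 km, T = 2070 days = 2070 × 86400 s = 1.78848×10^8 s: μ = 4π²r³/T² = 1.33111×10^11 km³/s².
In km: r₁ = 3.18 × 1.496×10^8 = 4.75728×10^8 km; r₂ = 0.758 × 1.496×10^8 = 1.133968×10^8 km.
Semi-major axis of the transfer orbit: a_t = (4.75728×10^8 + 1.133968×10^8)/2 = 2.945624×10^8 km.
At periapsis, r = 1.133968×10^8 km.
From the vis-viva equation, v = √[μ(2/r − 1/a_t)] = 43.54 km/s.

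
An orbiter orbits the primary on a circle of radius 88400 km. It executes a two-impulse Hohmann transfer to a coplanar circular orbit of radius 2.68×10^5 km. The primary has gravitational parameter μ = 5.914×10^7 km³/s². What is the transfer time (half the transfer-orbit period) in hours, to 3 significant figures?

t = 8.54 hours

Transfer-ellipse semi-major axis a_t = (r₁ + r₂)/2 = (88400 + 2.680×10^5)/2 = 1.782×10^5 km.
Transfer time t = π√(a_t³/μ) = π√((1.782×10^5)³ / 5.914×10^7) = 30730 s.
Converting: 30730 s ÷ 3600 s/hour = 8.54 hours.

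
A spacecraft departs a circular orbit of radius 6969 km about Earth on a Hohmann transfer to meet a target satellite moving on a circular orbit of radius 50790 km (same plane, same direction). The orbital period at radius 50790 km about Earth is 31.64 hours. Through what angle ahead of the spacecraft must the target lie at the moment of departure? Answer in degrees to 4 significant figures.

φ = 102.8°

From Kepler's third law T² = 4π²r³/μ at r = 50790 km, T = 31.64 hours = 31.64 × 3600 s = 1.13904×10^5 s: μ = 4π²r³/T² = 3.98673×10^5 km³/s².
The Hohmann ellipse has a_t = (r₁ + r₂)/2 = 28879.5 km.
Transfer time t = π√(a_t³/μ) = 24420 s.
Target angular speed ω₂ = √(μ/r₂³) = 5.516×10^-5 rad/s.
Angle swept by the target during transfer: ω₂·t = 1.347 rad = 77.18°.
Arrival is 180° from departure on the ellipse, so φ = 180° − 77.18° = 102.8°.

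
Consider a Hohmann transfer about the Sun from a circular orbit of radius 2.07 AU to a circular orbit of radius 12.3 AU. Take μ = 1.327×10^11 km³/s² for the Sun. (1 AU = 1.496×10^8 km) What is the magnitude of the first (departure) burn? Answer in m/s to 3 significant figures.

Δv₁ = 6380 m/s

In km: r₁ = 2.07 × 1.496×10^8 = 3.09672×10^8 km; r₂ = 12.3 × 1.496×10^8 = 1.84008×10^9 km.
Semi-major axis of the transfer orbit: a_t = (3.09672×10^8 + 1.84008×10^9)/2 = 1.074876×10^9 km.
Circular speed at r = 3.09672×10^8 km: v_c = √(μ/r) = 20.701 km/s.
Vis-viva on the transfer ellipse at r = 3.09672×10^8 km gives v_t = √[μ(2/r − 1/a_t)] = 27.085 km/s.
Δv₁ = |v_t − v_c| = |27.085 − 20.701| = 6.384 km/s.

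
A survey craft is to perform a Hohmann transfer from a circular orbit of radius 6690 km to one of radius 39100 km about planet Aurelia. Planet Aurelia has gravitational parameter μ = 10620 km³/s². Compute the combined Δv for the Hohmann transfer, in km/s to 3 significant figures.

Δv = 0.626 km/s

Transfer-ellipse semi-major axis a_t = (r₁ + r₂)/2 = (6690 + 39100)/2 = 22895 km.
Circular speed at r₁: v₁ = √(μ/r₁) = √(10620/6690) = 1.2599 km/s.
Transfer-orbit speed at r₁ (vis-viva): v_p = √[μ(2/r₁ − 1/a_t)] = 1.6465 km/s.
First burn Δv₁ = |v_p − v₁| = 0.3866 km/s.
At r₂, v₂ = √(μ/r₂) = 0.52116 km/s.
Transfer-orbit speed at r₂: v_a = √[μ(2/r₂ − 1/a_t)] = 0.28172 km/s.
Second burn Δv₂ = |v₂ − v_a| = 0.2394 km/s.
Total Δv = Δv₁ + Δv₂ = 0.6260 km/s.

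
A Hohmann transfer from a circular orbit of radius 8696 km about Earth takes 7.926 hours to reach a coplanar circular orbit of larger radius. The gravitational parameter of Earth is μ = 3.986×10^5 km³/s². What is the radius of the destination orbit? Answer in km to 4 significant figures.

Transfer time t = 7.926 hours = 28533.6 s, and t = π√(a_t³/μ).
So a_t = (μ t²/π²)^(1/3) = (3.986×10^5 × (28533.6)² / π²)^(1/3) = 32037 km.
Since a_t = (r₁ + r₂)/2, r₂ = 2a_t − r₁ = 2×32037 − 8696 = 55378 km.

r₂ = 55380 km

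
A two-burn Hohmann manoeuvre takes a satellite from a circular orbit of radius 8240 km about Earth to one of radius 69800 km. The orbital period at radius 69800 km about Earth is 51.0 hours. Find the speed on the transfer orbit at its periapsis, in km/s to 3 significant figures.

v = 9.30 km/s

From Kepler's third law T² = 4π²r³/μ at r = 69800 km, T = 51.0 hours = 51.0 × 3600 s = 1.836×10^5 s: μ = 4π²r³/T² = 3.98273×10^5 km³/s².
Semi-major axis of the transfer orbit: a_t = (8240 + 69800)/2 = 39020 km.
The periapsis of the transfer ellipse is at r = 8240 km.
Applying v² = μ(2/r − 1/a_t): v = 9.298 km/s.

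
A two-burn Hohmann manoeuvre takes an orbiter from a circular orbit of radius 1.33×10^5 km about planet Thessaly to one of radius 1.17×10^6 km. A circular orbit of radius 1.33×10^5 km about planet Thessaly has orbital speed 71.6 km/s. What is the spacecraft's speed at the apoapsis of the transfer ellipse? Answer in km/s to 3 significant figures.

From the circular-orbit relation v² = μ/r at r = 1.33×10^5 km: μ = v²r = (71.6)² × 1.33×10^5 = 6.81832×10^8 km³/s².
The Hohmann ellipse has a_t = (r₁ + r₂)/2 = 6.515×10^5 km.
At apoapsis, r = 1.170×10^6 km.
Vis-viva: v = √[μ(2/r − 1/a_t)] = √[6.81832×10^8 × (2/1.170×10^6 − 1/6.515×10^5)] = 10.91 km/s.

v = 10.9 km/s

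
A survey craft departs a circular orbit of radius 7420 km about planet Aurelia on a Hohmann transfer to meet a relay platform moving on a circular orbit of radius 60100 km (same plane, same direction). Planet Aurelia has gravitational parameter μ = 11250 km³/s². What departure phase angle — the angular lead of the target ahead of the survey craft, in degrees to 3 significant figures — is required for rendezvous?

The Hohmann ellipse has a_t = (r₁ + r₂)/2 = 33760 km.
The half-period of the transfer ellipse is t = π√(a_t³/μ) = 1.83729×10^5 s.
The target's mean motion on its circular orbit is ω₂ = √(μ/r₂³) = 7.19887×10^-6 rad/s.
Angle swept by the target during transfer: ω₂·t = 1.3226 rad = 75.78°.
Arrival is 180° from departure on the ellipse, so φ = 180° − 75.78° = 104°.

φ = 104°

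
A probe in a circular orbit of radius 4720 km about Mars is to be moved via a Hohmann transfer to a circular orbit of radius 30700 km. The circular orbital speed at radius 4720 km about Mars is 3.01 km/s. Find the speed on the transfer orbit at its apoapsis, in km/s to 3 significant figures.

v = 0.609 km/s

From the circular-orbit relation v² = μ/r at r = 4720 km: μ = v²r = (3.01)² × 4720 = 42763.7 km³/s².
The Hohmann ellipse has a_t = (r₁ + r₂)/2 = 17710 km.
The apoapsis of the transfer ellipse is at r = 30700 km.
From the vis-viva equation, v = √[μ(2/r − 1/a_t)] = 0.6093 km/s.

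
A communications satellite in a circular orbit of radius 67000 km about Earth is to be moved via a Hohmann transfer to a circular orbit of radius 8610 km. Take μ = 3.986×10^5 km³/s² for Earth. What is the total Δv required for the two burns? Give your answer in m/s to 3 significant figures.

The Hohmann ellipse has a_t = (r₁ + r₂)/2 = 37805 km.
At r₁ the circular-orbit speed is v₁ = √(μ/r₁) = 2.439 km/s.
On the transfer ellipse at r₁, vis-viva gives v_a = √[μ(2/r₁ − 1/a_t)] = 1.164 km/s.
First burn Δv₁ = |v_a − v₁| = 1.275 km/s.
At r₂, v₂ = √(μ/r₂) = 6.804 km/s.
Transfer-orbit speed at r₂: v_p = √[μ(2/r₂ − 1/a_t)] = 9.058 km/s.
Second burn Δv₂ = |v₂ − v_p| = 2.254 km/s.
Δv = Δv₁ + Δv₂ = 1.275 + 2.254 = 3.529 km/s.

Δv = 3530 m/s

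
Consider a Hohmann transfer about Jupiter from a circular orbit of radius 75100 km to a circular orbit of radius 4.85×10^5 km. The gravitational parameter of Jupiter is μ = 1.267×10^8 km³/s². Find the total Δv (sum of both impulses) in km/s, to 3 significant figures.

Δv = 20.8 km/s

Semi-major axis of the transfer orbit: a_t = (75100 + 4.850×10^5)/2 = 2.8005×10^5 km.
At r₁ the circular-orbit speed is v₁ = √(μ/r₁) = 41.07 km/s.
Transfer-orbit speed at r₁ (vis-viva): v_p = √[μ(2/r₁ − 1/a_t)] = 54.05 km/s.
First burn Δv₁ = |v_p − v₁| = 12.98 km/s.
At r₂, v₂ = √(μ/r₂) = 16.163 km/s.
Transfer-orbit speed at r₂: v_a = √[μ(2/r₂ − 1/a_t)] = 8.3699 km/s.
Second burn Δv₂ = |v₂ − v_a| = 7.793 km/s.
Δv = Δv₁ + Δv₂ = 12.98 + 7.793 = 20.77 km/s.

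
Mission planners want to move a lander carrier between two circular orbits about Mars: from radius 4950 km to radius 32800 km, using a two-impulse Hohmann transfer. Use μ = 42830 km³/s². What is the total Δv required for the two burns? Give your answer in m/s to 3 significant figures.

Δv = 1490 m/s

Semi-major axis of the transfer orbit: a_t = (4950 + 32800)/2 = 18875 km.
Circular speed at r₁: v₁ = √(μ/r₁) = √(42830/4950) = 2.9415 km/s.
Transfer-orbit speed at r₁ (vis-viva): v_p = √[μ(2/r₁ − 1/a_t)] = 3.8776 km/s.
First burn Δv₁ = |v_p − v₁| = 0.9361 km/s.
Circular speed at r₂: v₂ = √(μ/r₂) = 1.1427 km/s.
Transfer-orbit speed at r₂: v_a = √[μ(2/r₂ − 1/a_t)] = 0.58519 km/s.
Second burn Δv₂ = |v₂ − v_a| = 0.5575 km/s.
Total Δv = Δv₁ + Δv₂ = 1.494 km/s.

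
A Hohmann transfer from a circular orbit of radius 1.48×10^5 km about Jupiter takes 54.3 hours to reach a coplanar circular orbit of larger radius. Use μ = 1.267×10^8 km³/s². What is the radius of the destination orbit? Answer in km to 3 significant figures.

Transfer time t = 54.3 hours = 1.9548×10^5 s, and t = π√(a_t³/μ).
So a_t = (μ t²/π²)^(1/3) = (1.267×10^8 × (1.9548×10^5)² / π²)^(1/3) = 7.8867×10^5 km.
Since a_t = (r₁ + r₂)/2, r₂ = 2a_t − r₁ = 2×7.8867×10^5 − 1.480×10^5 = 1.42934×10^6 km.

r₂ = 1.43×10^6 km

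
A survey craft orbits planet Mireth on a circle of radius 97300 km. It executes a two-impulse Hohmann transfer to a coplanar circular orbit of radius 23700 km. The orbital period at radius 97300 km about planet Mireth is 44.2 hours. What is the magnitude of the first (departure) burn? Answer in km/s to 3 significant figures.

Δv₁ = 1.44 km/s

From Kepler's third law T² = 4π²r³/μ at r = 97300 km, T = 44.2 hours = 44.2 × 3600 s = 1.5912×10^5 s: μ = 4π²r³/T² = 1.43631×10^6 km³/s².
Semi-major axis of the transfer orbit: a_t = (97300 + 23700)/2 = 60500 km.
On the circular orbit at r = 97300 km, v_c = √(μ/r) = 3.842 km/s.
Transfer-orbit speed at the same r (vis-viva, a = a_t): v_t = √[μ(2/r − 1/a_t)] = 2.405 km/s.
Δv₁ = |v_t − v_c| = |2.405 − 3.842| = 1.437 km/s.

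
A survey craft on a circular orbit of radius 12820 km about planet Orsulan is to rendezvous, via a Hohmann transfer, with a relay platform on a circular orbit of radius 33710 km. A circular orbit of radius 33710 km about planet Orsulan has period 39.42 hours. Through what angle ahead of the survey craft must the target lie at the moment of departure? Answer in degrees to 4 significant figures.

From Kepler's third law T² = 4π²r³/μ at r = 33710 km, T = 39.42 hours = 39.42 × 3600 s = 1.41912×10^5 s: μ = 4π²r³/T² = 75092.7 km³/s².
Transfer-ellipse semi-major axis a_t = (r₁ + r₂)/2 = (12820 + 33710)/2 = 23265 km.
The half-period of the transfer ellipse is t = π√(a_t³/μ) = 40680 s.
The target's mean motion on its circular orbit is ω₂ = √(μ/r₂³) = 4.428×10^-5 rad/s.
Angle swept by the target during transfer: ω₂·t = 1.801 rad = 103.2°.
The survey craft traverses 180° on the transfer ellipse, so the target must lead by 180° − 103.2° = 76.80°.

φ = 76.80°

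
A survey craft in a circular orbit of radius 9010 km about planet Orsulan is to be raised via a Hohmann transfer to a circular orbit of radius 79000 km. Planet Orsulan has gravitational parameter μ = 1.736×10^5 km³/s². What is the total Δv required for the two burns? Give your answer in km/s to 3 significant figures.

Δv = 2.30 km/s

Transfer-ellipse semi-major axis a_t = (r₁ + r₂)/2 = (9010 + 79000)/2 = 44005 km.
Circular speed at r₁: v₁ = √(μ/r₁) = √(1.736×10^5/9010) = 4.3895 km/s.
Transfer-orbit speed at r₁ (vis-viva): v_p = √[μ(2/r₁ − 1/a_t)] = 5.8813 km/s.
First burn Δv₁ = |v_p − v₁| = 1.4918 km/s.
Circular speed at r₂: v₂ = √(μ/r₂) = 1.48239 km/s.
Transfer-orbit speed at r₂: v_a = √[μ(2/r₂ − 1/a_t)] = 0.670769 km/s.
Second burn Δv₂ = |v₂ − v_a| = 0.81162 km/s.
Δv = Δv₁ + Δv₂ = 1.4918 + 0.81162 = 2.303 km/s.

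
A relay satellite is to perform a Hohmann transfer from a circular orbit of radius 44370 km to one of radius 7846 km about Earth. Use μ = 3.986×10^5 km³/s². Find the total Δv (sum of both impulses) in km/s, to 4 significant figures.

Transfer-ellipse semi-major axis a_t = (r₁ + r₂)/2 = (44370 + 7846)/2 = 26108 km.
At r₁ the circular-orbit speed is v₁ = √(μ/r₁) = 2.997 km/s.
Transfer-orbit speed at r₁ (v² = μ(2/r − 1/a)): v_a = √[μ(2/r₁ − 1/a_t)] = 1.643 km/s.
First burn Δv₁ = |v_a − v₁| = 1.354 km/s.
Circular speed at r₂: v₂ = √(μ/r₂) = 7.128 km/s.
Transfer-orbit speed at r₂: v_p = √[μ(2/r₂ − 1/a_t)] = 9.292 km/s.
Second burn Δv₂ = |v₂ − v_p| = 2.164 km/s.
Δv = Δv₁ + Δv₂ = 1.354 + 2.164 = 3.518 km/s.

Δv = 3.518 km/s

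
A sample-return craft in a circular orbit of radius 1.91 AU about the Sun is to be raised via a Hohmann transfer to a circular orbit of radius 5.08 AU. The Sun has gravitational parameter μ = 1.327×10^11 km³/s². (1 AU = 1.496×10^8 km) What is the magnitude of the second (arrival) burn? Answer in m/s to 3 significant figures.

Δv₂ = 3450 m/s

In km: r₁ = 1.91 × 1.496×10^8 = 2.85736×10^8 km; r₂ = 5.08 × 1.496×10^8 = 7.59968×10^8 km.
The Hohmann ellipse has a_t = (r₁ + r₂)/2 = 5.22852×10^8 km.
On the circular orbit at r = 7.59968×10^8 km, v_c = √(μ/r) = 13.2141 km/s.
Transfer-orbit speed at the same r (vis-viva, a = a_t): v_t = √[μ(2/r − 1/a_t)] = 9.76857 km/s.
Δv₂ = |v_t − v_c| = |9.76857 − 13.2141| = 3.446 km/s.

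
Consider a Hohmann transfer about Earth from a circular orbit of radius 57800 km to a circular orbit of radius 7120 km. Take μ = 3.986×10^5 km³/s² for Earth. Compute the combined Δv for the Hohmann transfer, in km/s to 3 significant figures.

The Hohmann ellipse has a_t = (r₁ + r₂)/2 = 32460 km.
Circular speed at r₁: v₁ = √(μ/r₁) = √(3.986×10^5/57800) = 2.626 km/s.
On the transfer ellipse at r₁, vis-viva gives v_a = √[μ(2/r₁ − 1/a_t)] = 1.230 km/s.
First burn Δv₁ = |v_a − v₁| = 1.396 km/s.
Circular speed at r₂: v₂ = √(μ/r₂) = 7.482 km/s.
Transfer-orbit speed at r₂: v_p = √[μ(2/r₂ − 1/a_t)] = 9.984 km/s.
Second burn Δv₂ = |v₂ − v_p| = 2.502 km/s.
Δv = Δv₁ + Δv₂ = 1.396 + 2.502 = 3.898 km/s.

Δv = 3.90 km/s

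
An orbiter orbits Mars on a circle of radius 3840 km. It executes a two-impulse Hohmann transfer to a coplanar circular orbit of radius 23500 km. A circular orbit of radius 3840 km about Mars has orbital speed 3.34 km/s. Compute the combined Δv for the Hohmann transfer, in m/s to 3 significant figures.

From the circular-orbit relation v² = μ/r at r = 3840 km: μ = v²r = (3.34)² × 3840 = 42837.5 km³/s².
The Hohmann ellipse has a_t = (r₁ + r₂)/2 = 13670 km.
Circular speed at r₁: v₁ = √(μ/r₁) = √(42837.5/3840) = 3.340 km/s.
On the transfer ellipse at r₁, v² = μ(2/r − 1/a) gives v_p = √[μ(2/r₁ − 1/a_t)] = 4.379 km/s.
First burn Δv₁ = |v_p − v₁| = 1.039 km/s.
At r₂, v₂ = √(μ/r₂) = 1.35014 km/s.
Transfer-orbit speed at r₂: v_a = √[μ(2/r₂ − 1/a_t)] = 0.715582 km/s.
Second burn Δv₂ = |v₂ − v_a| = 0.6346 km/s.
Total Δv = Δv₁ + Δv₂ = 1.674 km/s.

Δv = 1670 m/s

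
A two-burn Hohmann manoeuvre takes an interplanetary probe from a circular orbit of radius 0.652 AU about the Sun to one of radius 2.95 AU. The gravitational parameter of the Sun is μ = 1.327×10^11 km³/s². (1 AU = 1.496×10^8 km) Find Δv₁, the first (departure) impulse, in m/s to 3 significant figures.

In km: r₁ = 0.652 × 1.496×10^8 = 9.75392×10^7 km; r₂ = 2.95 × 1.496×10^8 = 4.4132×10^8 km.
The Hohmann ellipse has a_t = (r₁ + r₂)/2 = 2.694296×10^8 km.
On the circular orbit at r = 9.75392×10^7 km, v_c = √(μ/r) = 36.885 km/s.
Vis-viva on the transfer ellipse at r = 9.75392×10^7 km gives v_t = √[μ(2/r − 1/a_t)] = 47.206 km/s.
Δv₁ = |v_t − v_c| = |47.206 − 36.885| = 10.32 km/s.

Δv₁ = 10300 m/s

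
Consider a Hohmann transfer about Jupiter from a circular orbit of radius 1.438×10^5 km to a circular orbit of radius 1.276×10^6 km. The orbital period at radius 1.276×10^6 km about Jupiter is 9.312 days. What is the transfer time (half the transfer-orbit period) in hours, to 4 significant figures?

t = 46.37 hours

From Kepler's third law T² = 4π²r³/μ at r = 1.276×10^6 km, T = 9.312 days = 9.312 × 86400 s = 8.045568×10^5 s: μ = 4π²r³/T² = 1.26706×10^8 km³/s².
Semi-major axis of the transfer orbit: a_t = (1.438×10^5 + 1.276×10^6)/2 = 7.099×10^5 km.
Half the transfer-orbit period gives t = π√(a_t³/μ) = 1.6693×10^5 s.
Converting: 1.6693×10^5 s ÷ 3600 s/hour = 46.37 hours.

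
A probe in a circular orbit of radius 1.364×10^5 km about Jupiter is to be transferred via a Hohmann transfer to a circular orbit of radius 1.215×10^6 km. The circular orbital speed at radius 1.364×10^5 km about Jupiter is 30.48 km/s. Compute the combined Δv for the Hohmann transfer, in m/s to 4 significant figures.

From the circular-orbit relation v² = μ/r at r = 1.364×10^5 km: μ = v²r = (30.48)² × 1.364×10^5 = 1.26720×10^8 km³/s².
Transfer-ellipse semi-major axis a_t = (r₁ + r₂)/2 = (1.364×10^5 + 1.215×10^6)/2 = 6.757×10^5 km.
At r₁ the circular-orbit speed is v₁ = √(μ/r₁) = 30.480 km/s.
Transfer-orbit speed at r₁ (vis-viva): v_p = √[μ(2/r₁ − 1/a_t)] = 40.872 km/s.
First burn Δv₁ = |v_p − v₁| = 10.392 km/s.
Circular speed at r₂: v₂ = √(μ/r₂) = 10.2125 km/s.
Transfer-orbit speed at r₂: v_a = √[μ(2/r₂ − 1/a_t)] = 4.58843 km/s.
Second burn Δv₂ = |v₂ − v_a| = 5.6241 km/s.
Total Δv = Δv₁ + Δv₂ = 16.02 km/s.

Δv = 16020 m/s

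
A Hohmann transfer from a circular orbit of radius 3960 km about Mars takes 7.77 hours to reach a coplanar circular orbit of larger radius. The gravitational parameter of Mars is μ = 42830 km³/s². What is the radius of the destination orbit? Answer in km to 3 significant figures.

r₂ = 26100 km

Transfer time t = 7.77 hours = 27972 s, and t = π√(a_t³/μ).
So a_t = (μ t²/π²)^(1/3) = (42830 × (27972)² / π²)^(1/3) = 15030 km.
Since a_t = (r₁ + r₂)/2, r₂ = 2a_t − r₁ = 2×15030 − 3960 = 26100 km.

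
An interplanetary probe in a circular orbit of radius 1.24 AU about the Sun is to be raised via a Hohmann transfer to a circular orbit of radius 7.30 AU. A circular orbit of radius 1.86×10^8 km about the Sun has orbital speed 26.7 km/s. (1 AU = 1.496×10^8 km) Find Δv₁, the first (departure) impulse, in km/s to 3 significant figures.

From the circular-orbit relation v² = μ/r at r = 1.86×10^8 km: μ = v²r = (26.7)² × 1.86×10^8 = 1.32598×10^11 km³/s².
In km: r₁ = 1.24 × 1.496×10^8 = 1.85504×10^8 km; r₂ = 7.30 × 1.496×10^8 = 1.09208×10^9 km.
The Hohmann ellipse has a_t = (r₁ + r₂)/2 = 6.38792×10^8 km.
On the circular orbit at r = 1.85504×10^8 km, v_c = √(μ/r) = 26.7357 km/s.
Transfer-orbit speed at the same r (vis-viva, a = a_t): v_t = √[μ(2/r − 1/a_t)] = 34.9574 km/s.
Δv₁ = |v_t − v_c| = |34.9574 − 26.7357| = 8.222 km/s.

Δv₁ = 8.22 km/s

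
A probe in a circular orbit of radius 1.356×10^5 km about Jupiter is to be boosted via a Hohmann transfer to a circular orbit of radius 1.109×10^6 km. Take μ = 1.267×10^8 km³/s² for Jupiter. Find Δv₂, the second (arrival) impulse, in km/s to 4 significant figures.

The Hohmann ellipse has a_t = (r₁ + r₂)/2 = 6.223×10^5 km.
Circular speed at r = 1.109×10^6 km: v_c = √(μ/r) = 10.6886 km/s.
Vis-viva on the transfer ellipse at r = 1.109×10^6 km gives v_t = √[μ(2/r − 1/a_t)] = 4.98945 km/s.
Δv₂ = |v_t − v_c| = |4.98945 − 10.6886| = 5.699 km/s.

Δv₂ = 5.699 km/s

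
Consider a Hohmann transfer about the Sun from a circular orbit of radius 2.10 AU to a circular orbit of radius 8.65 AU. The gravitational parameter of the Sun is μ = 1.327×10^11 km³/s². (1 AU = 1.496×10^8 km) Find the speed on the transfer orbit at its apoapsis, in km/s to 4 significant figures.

v = 6.330 km/s

In km: r₁ = 2.10 × 1.496×10^8 = 3.1416×10^8 km; r₂ = 8.65 × 1.496×10^8 = 1.29404×10^9 km.
The Hohmann ellipse has a_t = (r₁ + r₂)/2 = 8.041×10^8 km.
The apoapsis of the transfer ellipse is at r = 1.29404×10^9 km.
Applying v² = μ(2/r − 1/a_t): v = 6.330 km/s.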